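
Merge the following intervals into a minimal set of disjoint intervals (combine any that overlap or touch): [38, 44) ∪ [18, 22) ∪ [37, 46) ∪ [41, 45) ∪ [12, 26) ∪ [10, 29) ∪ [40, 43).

[10, 29) ∪ [37, 46)

Sort by start: [10, 29), [12, 26), [18, 22), [37, 46), [38, 44), [40, 43), [41, 45).
[12, 26) overlaps/touches [10, 29) → extend to [10, 29).
[18, 22) overlaps/touches [10, 29) → extend to [10, 29).
[37, 46) is disjoint → start new block.
[38, 44) overlaps/touches [37, 46) → extend to [37, 46).
[40, 43) overlaps/touches [37, 46) → extend to [37, 46).
[41, 45) overlaps/touches [37, 46) → extend to [37, 46).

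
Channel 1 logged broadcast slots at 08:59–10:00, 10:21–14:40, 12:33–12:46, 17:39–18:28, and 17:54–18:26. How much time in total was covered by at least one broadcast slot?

Merged: 08:59-10:00, 10:21-14:40, 17:39-18:28.
Lengths: 1 h 1 min + 4 h 19 min + 49 min = 6 h 9 min.

6 h 9 min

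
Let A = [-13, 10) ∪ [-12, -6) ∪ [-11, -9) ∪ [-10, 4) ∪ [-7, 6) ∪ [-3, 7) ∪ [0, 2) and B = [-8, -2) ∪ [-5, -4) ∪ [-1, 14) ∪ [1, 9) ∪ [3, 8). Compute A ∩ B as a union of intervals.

[-8, -2) ∪ [-1, 10)

A, merged: [-13, 10).
B, merged: [-8, -2), [-1, 14).
[-13, 10) meets the second set on [-8, -2), [-1, 10).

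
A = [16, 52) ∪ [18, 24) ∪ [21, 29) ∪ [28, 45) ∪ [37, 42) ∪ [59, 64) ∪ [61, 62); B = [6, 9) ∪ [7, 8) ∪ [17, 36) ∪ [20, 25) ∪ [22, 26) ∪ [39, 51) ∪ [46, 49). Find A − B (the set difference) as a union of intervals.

[16, 17) ∪ [36, 39) ∪ [51, 52) ∪ [59, 64)

First set merges to [16, 52), [59, 64).
Second set merges to [6, 9), [17, 36), [39, 51).
[16, 52) with B removed leaves [16, 17), [36, 39), [51, 52).
[59, 64) is untouched.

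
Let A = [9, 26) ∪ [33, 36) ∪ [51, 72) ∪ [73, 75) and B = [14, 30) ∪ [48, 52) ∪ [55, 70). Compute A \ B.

[9, 14) ∪ [33, 36) ∪ [52, 55) ∪ [70, 72) ∪ [73, 75)

[9, 26) with B removed leaves [9, 14).
[33, 36) is untouched.
[51, 72) with B removed leaves [52, 55), [70, 72).
[73, 75) is untouched.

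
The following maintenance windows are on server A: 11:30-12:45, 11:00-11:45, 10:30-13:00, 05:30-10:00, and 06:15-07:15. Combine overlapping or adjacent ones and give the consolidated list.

Sort by start: 05:30–10:00, 06:15–07:15, 10:30–13:00, 11:00–11:45, 11:30–12:45.
06:15–07:15 overlaps/touches 05:30–10:00 → extend to 05:30–10:00.
10:30–13:00 is disjoint → start new block.
11:00–11:45 overlaps/touches 10:30–13:00 → extend to 10:30–13:00.
11:30–12:45 overlaps/touches 10:30–13:00 → extend to 10:30–13:00.

05:30–10:00, 10:30–13:00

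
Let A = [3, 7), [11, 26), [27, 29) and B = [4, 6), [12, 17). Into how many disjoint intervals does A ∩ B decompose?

2

A ∩ B = [4, 6), [12, 17).
That is 2 disjoint pieces.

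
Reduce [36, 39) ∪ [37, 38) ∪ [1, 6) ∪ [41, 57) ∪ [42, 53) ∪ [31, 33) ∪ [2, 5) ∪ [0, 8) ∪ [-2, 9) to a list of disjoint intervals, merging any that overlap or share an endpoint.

[-2, 9) ∪ [31, 33) ∪ [36, 39) ∪ [41, 57)

Sort by start: [-2, 9), [0, 8), [1, 6), [2, 5), [31, 33), [36, 39), [37, 38), [41, 57), [42, 53).
[0, 8) overlaps/touches [-2, 9) → extend to [-2, 9).
[1, 6) overlaps/touches [-2, 9) → extend to [-2, 9).
[2, 5) overlaps/touches [-2, 9) → extend to [-2, 9).
[31, 33) is disjoint → start new block.
[36, 39) is disjoint → start new block.
[37, 38) overlaps/touches [36, 39) → extend to [36, 39).
[41, 57) is disjoint → start new block.
[42, 53) overlaps/touches [41, 57) → extend to [41, 57).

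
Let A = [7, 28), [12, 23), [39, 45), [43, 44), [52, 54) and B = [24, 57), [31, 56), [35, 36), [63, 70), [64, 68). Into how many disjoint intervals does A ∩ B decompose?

3

First set merges to [7, 28), [39, 45), [52, 54).
Second set merges to [24, 57), [63, 70).
A ∩ B = [24, 28), [39, 45), [52, 54).
That is 3 disjoint pieces.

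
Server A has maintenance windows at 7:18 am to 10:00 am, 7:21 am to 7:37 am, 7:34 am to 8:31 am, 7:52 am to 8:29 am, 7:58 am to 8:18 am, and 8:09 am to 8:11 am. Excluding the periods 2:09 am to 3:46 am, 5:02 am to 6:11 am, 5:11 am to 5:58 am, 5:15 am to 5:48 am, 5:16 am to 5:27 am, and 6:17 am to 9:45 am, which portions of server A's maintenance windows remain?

9:45 am-10:00 am

A, merged: 7:18 am-10:00 am.
B, merged: 2:09 am-3:46 am, 5:02 am-6:11 am, 6:17 am-9:45 am.
7:18 am-10:00 am \ B = 9:45 am-10:00 am.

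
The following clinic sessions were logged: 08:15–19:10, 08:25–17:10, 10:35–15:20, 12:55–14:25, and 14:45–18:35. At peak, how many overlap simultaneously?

4

Sweep endpoints in order; track running count of active intervals.
Peak of 4 reached at 12:55.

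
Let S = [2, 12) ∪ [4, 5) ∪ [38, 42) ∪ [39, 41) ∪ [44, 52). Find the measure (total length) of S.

Merged: [2, 12), [38, 42), [44, 52).
Lengths: 10 + 4 + 8 = 22.

22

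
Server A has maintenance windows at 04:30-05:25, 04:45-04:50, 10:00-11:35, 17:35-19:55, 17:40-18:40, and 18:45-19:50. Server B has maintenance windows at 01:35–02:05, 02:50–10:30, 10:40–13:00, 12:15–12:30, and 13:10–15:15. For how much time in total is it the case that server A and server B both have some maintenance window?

Merge the first list: 04:30-05:25, 10:00-11:35, 17:35-19:55.
Merge the second list: 01:35-02:05, 02:50-10:30, 10:40-13:00, 13:10-15:15.
A ∩ B = 04:30-05:25, 10:00-10:30, 10:40-11:35.
Total: 55 min + 30 min + 55 min = 2 h 20 min.

2 h 20 min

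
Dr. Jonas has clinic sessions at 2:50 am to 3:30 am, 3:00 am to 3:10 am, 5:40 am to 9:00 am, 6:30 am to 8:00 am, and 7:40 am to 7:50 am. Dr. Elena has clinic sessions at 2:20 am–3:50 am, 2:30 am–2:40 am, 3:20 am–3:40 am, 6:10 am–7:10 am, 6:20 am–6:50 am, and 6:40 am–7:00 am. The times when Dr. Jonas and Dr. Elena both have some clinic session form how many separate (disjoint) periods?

Merge the first list: 2:50 am–3:30 am, 5:40 am–9:00 am.
Merge the second list: 2:20 am–3:50 am, 6:10 am–7:10 am.
A ∩ B = 2:50 am–3:30 am, 6:10 am–7:10 am.
That is 2 disjoint pieces.

2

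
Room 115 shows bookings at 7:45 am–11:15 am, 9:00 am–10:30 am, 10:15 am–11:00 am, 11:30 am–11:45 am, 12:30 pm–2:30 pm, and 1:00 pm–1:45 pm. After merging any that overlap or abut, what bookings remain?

7:45 am–11:15 am, 11:30 am–11:45 am, 12:30 pm–2:30 pm

9:00 am–10:30 am overlaps/touches 7:45 am–11:15 am → extend to 7:45 am–11:15 am.
10:15 am–11:00 am overlaps/touches 7:45 am–11:15 am → extend to 7:45 am–11:15 am.
11:30 am–11:45 am is disjoint → start new block.
12:30 pm–2:30 pm is disjoint → start new block.
1:00 pm–1:45 pm overlaps/touches 12:30 pm–2:30 pm → extend to 12:30 pm–2:30 pm.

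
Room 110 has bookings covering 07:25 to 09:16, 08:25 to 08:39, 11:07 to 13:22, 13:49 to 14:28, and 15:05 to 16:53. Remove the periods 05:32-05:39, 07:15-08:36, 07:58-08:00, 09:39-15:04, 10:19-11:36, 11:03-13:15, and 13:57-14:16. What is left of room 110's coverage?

First set merges to 07:25–09:16, 11:07–13:22, 13:49–14:28, 15:05–16:53.
Second set merges to 05:32–05:39, 07:15–08:36, 09:39–15:04.
07:25–09:16 \ B = 08:36–09:16.
11:07–13:22: entirely removed.
13:49–14:28: entirely removed.
15:05–16:53: nothing removed.

08:36–09:16, 15:05–16:53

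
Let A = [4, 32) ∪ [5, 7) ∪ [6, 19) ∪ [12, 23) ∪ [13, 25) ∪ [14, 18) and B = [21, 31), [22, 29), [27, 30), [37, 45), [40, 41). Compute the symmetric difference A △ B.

First set merges to [4, 32).
Second set merges to [21, 31), [37, 45).
Only in the first: [4, 21), [31, 32).
Only in the second: [37, 45).
Together these are the periods covered by exactly one.

[4, 21) ∪ [31, 32) ∪ [37, 45)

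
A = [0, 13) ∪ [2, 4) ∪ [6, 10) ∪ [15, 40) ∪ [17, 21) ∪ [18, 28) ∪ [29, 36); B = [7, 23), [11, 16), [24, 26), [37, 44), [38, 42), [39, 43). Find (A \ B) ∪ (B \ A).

First set merges to [0, 13), [15, 40).
Second set merges to [7, 23), [24, 26), [37, 44).
A but not B: [0, 7), [23, 24), [26, 37).
B but not A: [13, 15), [40, 44).
Combining gives A △ B.

[0, 7) ∪ [13, 15) ∪ [23, 24) ∪ [26, 37) ∪ [40, 44)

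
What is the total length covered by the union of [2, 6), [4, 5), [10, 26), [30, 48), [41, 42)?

38

Merged: [2, 6), [10, 26), [30, 48).
Lengths: 4 + 16 + 18 = 38.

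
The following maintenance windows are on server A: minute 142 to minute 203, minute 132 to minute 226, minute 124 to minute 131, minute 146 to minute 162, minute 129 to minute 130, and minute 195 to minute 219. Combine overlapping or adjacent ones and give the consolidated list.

minute 124 to minute 131, minute 132 to minute 226

Sort by start: minute 124 to minute 131, minute 129 to minute 130, minute 132 to minute 226, minute 142 to minute 203, minute 146 to minute 162, minute 195 to minute 219.
minute 129 to minute 130 overlaps/touches minute 124 to minute 131 → extend to minute 124 to minute 131.
minute 132 to minute 226 is disjoint → start new block.
minute 142 to minute 203 overlaps/touches minute 132 to minute 226 → extend to minute 132 to minute 226.
minute 146 to minute 162 overlaps/touches minute 132 to minute 226 → extend to minute 132 to minute 226.
minute 195 to minute 219 overlaps/touches minute 132 to minute 226 → extend to minute 132 to minute 226.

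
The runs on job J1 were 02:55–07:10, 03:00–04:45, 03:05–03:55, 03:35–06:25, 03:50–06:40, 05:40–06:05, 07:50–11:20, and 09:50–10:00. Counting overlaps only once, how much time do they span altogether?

7 h 45 min

Merged: 02:55–07:10, 07:50–11:20.
Lengths: 4 h 15 min + 3 h 30 min = 7 h 45 min.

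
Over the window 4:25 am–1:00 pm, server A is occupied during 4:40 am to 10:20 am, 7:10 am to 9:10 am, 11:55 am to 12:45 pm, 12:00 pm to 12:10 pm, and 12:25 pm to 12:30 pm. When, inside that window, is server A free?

4:25 am–4:40 am, 10:20 am–11:55 am, 12:45 pm–1:00 pm

Covered (merged): 4:40 am–10:20 am, 11:55 am–12:45 pm.
Uncovered inside 4:25 am–1:00 pm: 4:25 am–4:40 am, 10:20 am–11:55 am, 12:45 pm–1:00 pm.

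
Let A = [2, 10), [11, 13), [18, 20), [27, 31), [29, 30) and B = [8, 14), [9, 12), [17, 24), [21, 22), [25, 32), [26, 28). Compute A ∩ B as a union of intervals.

[8, 10) ∪ [11, 13) ∪ [18, 20) ∪ [27, 31)

First set merges to [2, 10), [11, 13), [18, 20), [27, 31).
Second set merges to [8, 14), [17, 24), [25, 32).
[2, 10) meets the second set on [8, 10).
[11, 13) meets the second set on [11, 13).
[18, 20) meets the second set on [18, 20).
[27, 31) meets the second set on [27, 31).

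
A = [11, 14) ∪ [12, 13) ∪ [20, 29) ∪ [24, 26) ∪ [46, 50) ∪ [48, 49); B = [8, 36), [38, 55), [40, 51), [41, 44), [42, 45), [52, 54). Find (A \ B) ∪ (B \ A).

Merge the first list: [11, 14), [20, 29), [46, 50).
Merge the second list: [8, 36), [38, 55).
A but not B: none.
B but not A: [8, 11), [14, 20), [29, 36), [38, 46), [50, 55).
Combining gives A △ B.

[8, 11) ∪ [14, 20) ∪ [29, 36) ∪ [38, 46) ∪ [50, 55)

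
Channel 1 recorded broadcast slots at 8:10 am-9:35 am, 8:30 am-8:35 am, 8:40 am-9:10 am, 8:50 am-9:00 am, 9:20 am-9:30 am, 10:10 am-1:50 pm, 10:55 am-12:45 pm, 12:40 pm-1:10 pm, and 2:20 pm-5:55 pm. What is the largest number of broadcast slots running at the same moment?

Walk the sorted start/end points keeping a running depth.
The depth first hits 3 at 8:50 am.

3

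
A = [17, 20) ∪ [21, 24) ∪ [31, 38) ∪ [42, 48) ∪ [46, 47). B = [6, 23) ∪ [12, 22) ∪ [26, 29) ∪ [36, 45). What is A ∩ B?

[17, 20) ∪ [21, 23) ∪ [36, 38) ∪ [42, 45)

First set merges to [17, 20), [21, 24), [31, 38), [42, 48).
Second set merges to [6, 23), [26, 29), [36, 45).
[17, 20) meets the second set on [17, 20).
[21, 24) meets the second set on [21, 23).
[31, 38) meets the second set on [36, 38).
[42, 48) meets the second set on [42, 45).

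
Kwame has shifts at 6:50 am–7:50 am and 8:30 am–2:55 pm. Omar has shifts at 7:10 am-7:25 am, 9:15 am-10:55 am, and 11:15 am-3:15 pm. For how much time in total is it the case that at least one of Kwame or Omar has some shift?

A ∪ B = 6:50 am–7:50 am, 8:30 am–3:15 pm.
Total: 1 h + 6 h 45 min = 7 h 45 min.

7 h 45 min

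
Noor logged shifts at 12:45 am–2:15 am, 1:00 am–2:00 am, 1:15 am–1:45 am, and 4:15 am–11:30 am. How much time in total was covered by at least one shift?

8 h 45 min

Merged: 12:45 am-2:15 am, 4:15 am-11:30 am.
Lengths: 1 h 30 min + 7 h 15 min = 8 h 45 min.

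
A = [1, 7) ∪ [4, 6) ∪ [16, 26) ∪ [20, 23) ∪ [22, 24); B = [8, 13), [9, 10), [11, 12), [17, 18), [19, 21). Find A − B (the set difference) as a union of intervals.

A, merged: [1, 7), [16, 26).
B, merged: [8, 13), [17, 18), [19, 21).
[1, 7) is untouched.
[16, 26) with B removed leaves [16, 17), [18, 19), [21, 26).

[1, 7) ∪ [16, 17) ∪ [18, 19) ∪ [21, 26)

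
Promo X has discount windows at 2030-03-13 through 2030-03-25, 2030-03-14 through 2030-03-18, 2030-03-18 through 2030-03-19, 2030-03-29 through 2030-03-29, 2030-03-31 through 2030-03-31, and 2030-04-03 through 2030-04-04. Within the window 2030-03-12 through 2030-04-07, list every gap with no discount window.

2030-03-12 through 2030-03-12, 2030-03-26 through 2030-03-28, 2030-03-30 through 2030-03-30, 2030-04-01 through 2030-04-02, 2030-04-05 through 2030-04-07

The merged coverage is 2030-03-13 through 2030-03-25, 2030-03-29 through 2030-03-29, 2030-03-31 through 2030-03-31, 2030-04-03 through 2030-04-04.
Gaps within 2030-03-12 through 2030-04-07: 2030-03-12 through 2030-03-12, 2030-03-26 through 2030-03-28, 2030-03-30 through 2030-03-30, 2030-04-01 through 2030-04-02, 2030-04-05 through 2030-04-07.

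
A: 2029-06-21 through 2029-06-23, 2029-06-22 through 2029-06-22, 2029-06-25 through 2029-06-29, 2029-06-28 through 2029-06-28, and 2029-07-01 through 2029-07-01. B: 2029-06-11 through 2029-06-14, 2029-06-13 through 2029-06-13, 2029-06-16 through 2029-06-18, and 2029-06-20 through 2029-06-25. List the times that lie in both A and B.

2029-06-21 through 2029-06-23, 2029-06-25 through 2029-06-25

A, merged: 2029-06-21 through 2029-06-23, 2029-06-25 through 2029-06-29, 2029-07-01 through 2029-07-01.
B, merged: 2029-06-11 through 2029-06-14, 2029-06-16 through 2029-06-18, 2029-06-20 through 2029-06-25.
2029-06-21 through 2029-06-23 meets the second set on 2029-06-21 through 2029-06-23.
2029-06-25 through 2029-06-29 meets the second set on 2029-06-25 through 2029-06-25.
2029-07-01 through 2029-07-01: no overlap with the second set.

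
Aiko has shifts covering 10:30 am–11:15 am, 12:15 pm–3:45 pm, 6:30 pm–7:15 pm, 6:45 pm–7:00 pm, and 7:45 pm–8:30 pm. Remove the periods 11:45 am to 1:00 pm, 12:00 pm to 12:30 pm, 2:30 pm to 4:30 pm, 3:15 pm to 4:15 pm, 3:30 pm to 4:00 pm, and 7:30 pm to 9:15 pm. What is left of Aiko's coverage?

Merge the first list: 10:30 am–11:15 am, 12:15 pm–3:45 pm, 6:30 pm–7:15 pm, 7:45 pm–8:30 pm.
Merge the second list: 11:45 am–1:00 pm, 2:30 pm–4:30 pm, 7:30 pm–9:15 pm.
10:30 am–11:15 am: no B overlap → unchanged.
12:15 pm–3:45 pm minus B → 1:00 pm–2:30 pm.
6:30 pm–7:15 pm: no B overlap → unchanged.
7:45 pm–8:30 pm: fully covered by B → removed.

10:30 am–11:15 am, 1:00 pm–2:30 pm, 6:30 pm–7:15 pm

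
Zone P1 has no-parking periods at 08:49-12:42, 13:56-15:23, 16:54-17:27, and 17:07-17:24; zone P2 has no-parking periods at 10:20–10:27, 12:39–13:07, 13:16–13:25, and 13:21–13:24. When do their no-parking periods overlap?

First set merges to 08:49–12:42, 13:56–15:23, 16:54–17:27.
Second set merges to 10:20–10:27, 12:39–13:07, 13:16–13:25.
08:49–12:42 ∩ B → 10:20–10:27, 12:39–12:42.
13:56–15:23 meets no B interval.
16:54–17:27 meets no B interval.

10:20–10:27, 12:39–12:42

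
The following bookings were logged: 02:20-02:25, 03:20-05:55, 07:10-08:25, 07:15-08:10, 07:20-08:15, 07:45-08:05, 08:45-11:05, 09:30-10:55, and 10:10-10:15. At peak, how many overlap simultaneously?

4

Walk the sorted start/end points keeping a running depth.
The depth first hits 4 at 07:45.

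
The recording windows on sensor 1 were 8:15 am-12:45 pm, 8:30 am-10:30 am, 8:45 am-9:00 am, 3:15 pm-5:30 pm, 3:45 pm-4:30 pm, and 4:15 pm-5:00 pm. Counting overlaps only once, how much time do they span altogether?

Merged: 8:15 am–12:45 pm, 3:15 pm–5:30 pm.
Lengths: 4 h 30 min + 2 h 15 min = 6 h 45 min.

6 h 45 min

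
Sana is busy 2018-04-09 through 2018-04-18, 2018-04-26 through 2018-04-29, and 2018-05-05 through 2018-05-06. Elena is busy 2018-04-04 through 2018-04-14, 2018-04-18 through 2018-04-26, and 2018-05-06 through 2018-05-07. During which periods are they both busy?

2018-04-09 through 2018-04-18 ∩ B → 2018-04-09 through 2018-04-14, 2018-04-18 through 2018-04-18.
2018-04-26 through 2018-04-29 ∩ B → 2018-04-26 through 2018-04-26.
2018-05-05 through 2018-05-06 ∩ B → 2018-05-06 through 2018-05-06.

2018-04-09 through 2018-04-14, 2018-04-18 through 2018-04-18, 2018-04-26 through 2018-04-26, 2018-05-06 through 2018-05-06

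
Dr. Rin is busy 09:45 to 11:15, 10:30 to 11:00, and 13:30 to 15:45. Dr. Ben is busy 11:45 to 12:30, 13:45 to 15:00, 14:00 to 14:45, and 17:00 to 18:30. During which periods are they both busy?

13:45–15:00

First set merges to 09:45–11:15, 13:30–15:45.
Second set merges to 11:45–12:30, 13:45–15:00, 17:00–18:30.
09:45–11:15: no overlap with the second set.
13:30–15:45 meets the second set on 13:45–15:00.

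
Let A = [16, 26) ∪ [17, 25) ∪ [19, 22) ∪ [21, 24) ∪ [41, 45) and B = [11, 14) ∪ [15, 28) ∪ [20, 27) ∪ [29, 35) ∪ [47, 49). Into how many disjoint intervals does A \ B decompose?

1

A, merged: [16, 26), [41, 45).
B, merged: [11, 14), [15, 28), [29, 35), [47, 49).
A \ B = [41, 45).
That is 1 disjoint piece.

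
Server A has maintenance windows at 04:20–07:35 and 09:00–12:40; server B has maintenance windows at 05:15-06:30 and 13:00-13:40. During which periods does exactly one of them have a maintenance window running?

04:20–05:15, 06:30–07:35, 09:00–12:40, 13:00–13:40

A \ B = 04:20–05:15, 06:30–07:35, 09:00–12:40.
B \ A = 13:00–13:40.
Union of the two gives the symmetric difference.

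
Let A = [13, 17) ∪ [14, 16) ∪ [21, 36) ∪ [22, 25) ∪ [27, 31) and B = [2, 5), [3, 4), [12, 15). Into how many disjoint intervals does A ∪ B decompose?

3

A, merged: [13, 17), [21, 36).
B, merged: [2, 5), [12, 15).
A ∪ B = [2, 5), [12, 17), [21, 36).
That is 3 disjoint pieces.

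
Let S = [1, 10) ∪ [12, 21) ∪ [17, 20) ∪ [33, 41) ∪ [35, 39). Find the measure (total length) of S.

26

Merged: [1, 10), [12, 21), [33, 41).
Lengths: 9 + 9 + 8 = 26.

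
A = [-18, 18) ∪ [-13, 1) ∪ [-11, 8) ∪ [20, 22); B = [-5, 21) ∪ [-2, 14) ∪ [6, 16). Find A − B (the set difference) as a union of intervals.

A, merged: [-18, 18), [20, 22).
B, merged: [-5, 21).
[-18, 18) \ B = [-18, -5).
[20, 22) \ B = [21, 22).

[-18, -5) ∪ [21, 22)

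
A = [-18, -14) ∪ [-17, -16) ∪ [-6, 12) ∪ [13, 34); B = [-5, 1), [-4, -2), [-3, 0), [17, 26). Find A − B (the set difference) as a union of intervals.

[-18, -14) ∪ [-6, -5) ∪ [1, 12) ∪ [13, 17) ∪ [26, 34)

First set merges to [-18, -14), [-6, 12), [13, 34).
Second set merges to [-5, 1), [17, 26).
[-18, -14): nothing removed.
[-6, 12) \ B = [-6, -5), [1, 12).
[13, 34) \ B = [13, 17), [26, 34).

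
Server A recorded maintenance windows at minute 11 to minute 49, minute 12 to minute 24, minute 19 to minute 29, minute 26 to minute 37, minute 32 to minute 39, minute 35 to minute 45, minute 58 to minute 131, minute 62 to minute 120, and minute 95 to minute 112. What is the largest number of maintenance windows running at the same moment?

Sweep endpoints in order; track running count of active intervals.
Peak of 4 reached at minute 35.

4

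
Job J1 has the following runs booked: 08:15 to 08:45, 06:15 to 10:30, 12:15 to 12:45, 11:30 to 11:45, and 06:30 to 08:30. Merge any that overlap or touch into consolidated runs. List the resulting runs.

Sort by start: 06:15–10:30, 06:30–08:30, 08:15–08:45, 11:30–11:45, 12:15–12:45.
06:30–08:30 overlaps/touches 06:15–10:30 → extend to 06:15–10:30.
08:15–08:45 overlaps/touches 06:15–10:30 → extend to 06:15–10:30.
11:30–11:45 is disjoint → start new block.
12:15–12:45 is disjoint → start new block.

06:15–10:30, 11:30–11:45, 12:15–12:45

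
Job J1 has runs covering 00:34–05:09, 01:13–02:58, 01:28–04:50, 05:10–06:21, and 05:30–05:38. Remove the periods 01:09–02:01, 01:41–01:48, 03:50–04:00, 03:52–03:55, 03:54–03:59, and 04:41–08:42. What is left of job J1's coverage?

First set merges to 00:34–05:09, 05:10–06:21.
Second set merges to 01:09–02:01, 03:50–04:00, 04:41–08:42.
00:34–05:09 \ B = 00:34–01:09, 02:01–03:50, 04:00–04:41.
05:10–06:21: entirely removed.

00:34–01:09, 02:01–03:50, 04:00–04:41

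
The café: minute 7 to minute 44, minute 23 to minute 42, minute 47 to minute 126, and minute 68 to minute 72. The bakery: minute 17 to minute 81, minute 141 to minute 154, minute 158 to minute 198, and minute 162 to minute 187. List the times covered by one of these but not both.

minute 7 to minute 17, minute 44 to minute 47, minute 81 to minute 126, minute 141 to minute 154, minute 158 to minute 198

First set merges to minute 7 to minute 44, minute 47 to minute 126.
Second set merges to minute 17 to minute 81, minute 141 to minute 154, minute 158 to minute 198.
A but not B: minute 7 to minute 17, minute 81 to minute 126.
B but not A: minute 44 to minute 47, minute 141 to minute 154, minute 158 to minute 198.
Combining gives A △ B.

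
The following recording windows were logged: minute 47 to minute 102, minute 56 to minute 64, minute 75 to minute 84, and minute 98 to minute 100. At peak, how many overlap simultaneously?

2

Walk the sorted start/end points keeping a running depth.
The depth first hits 2 at minute 56.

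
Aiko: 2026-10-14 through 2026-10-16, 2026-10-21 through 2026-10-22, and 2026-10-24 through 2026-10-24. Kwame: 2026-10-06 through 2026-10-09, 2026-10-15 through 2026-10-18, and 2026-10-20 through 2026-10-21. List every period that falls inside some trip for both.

2026-10-14 through 2026-10-16 overlaps B on 2026-10-15 through 2026-10-16.
2026-10-21 through 2026-10-22 overlaps B on 2026-10-21 through 2026-10-21.
2026-10-24 through 2026-10-24 falls entirely outside B.

2026-10-15 through 2026-10-16, 2026-10-21 through 2026-10-21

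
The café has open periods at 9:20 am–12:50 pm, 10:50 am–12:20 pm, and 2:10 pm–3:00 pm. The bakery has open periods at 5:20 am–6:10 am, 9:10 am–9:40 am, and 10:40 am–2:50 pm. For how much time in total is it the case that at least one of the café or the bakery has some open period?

First set merges to 9:20 am-12:50 pm, 2:10 pm-3:00 pm.
A ∪ B = 5:20 am-6:10 am, 9:10 am-3:00 pm.
Total: 50 min + 5 h 50 min = 6 h 40 min.

6 h 40 min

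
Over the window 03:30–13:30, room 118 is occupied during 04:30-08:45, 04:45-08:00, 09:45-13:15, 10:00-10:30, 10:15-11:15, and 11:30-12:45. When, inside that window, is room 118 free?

Covered (merged): 04:30–08:45, 09:45–13:15.
Gaps within 03:30–13:30: 03:30–04:30, 08:45–09:45, 13:15–13:30.

03:30–04:30, 08:45–09:45, 13:15–13:30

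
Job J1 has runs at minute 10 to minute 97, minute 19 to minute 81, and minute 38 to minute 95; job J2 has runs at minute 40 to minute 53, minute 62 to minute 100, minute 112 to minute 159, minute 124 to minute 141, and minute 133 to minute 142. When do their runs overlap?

minute 40 to minute 53, minute 62 to minute 97

First set merges to minute 10 to minute 97.
Second set merges to minute 40 to minute 53, minute 62 to minute 100, minute 112 to minute 159.
minute 10 to minute 97 ∩ B → minute 40 to minute 53, minute 62 to minute 97.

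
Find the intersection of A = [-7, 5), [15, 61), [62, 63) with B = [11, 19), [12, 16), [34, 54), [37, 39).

[15, 19) ∪ [34, 54)

Second set merges to [11, 19), [34, 54).
[-7, 5) meets no B interval.
[15, 61) ∩ B → [15, 19), [34, 54).
[62, 63) meets no B interval.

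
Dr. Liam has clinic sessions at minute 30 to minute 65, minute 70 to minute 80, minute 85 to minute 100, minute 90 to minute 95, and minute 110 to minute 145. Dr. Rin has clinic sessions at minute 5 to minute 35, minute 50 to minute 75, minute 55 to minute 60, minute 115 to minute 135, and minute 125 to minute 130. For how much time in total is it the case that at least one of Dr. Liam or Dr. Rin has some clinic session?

A, merged: minute 30 to minute 65, minute 70 to minute 80, minute 85 to minute 100, minute 110 to minute 145.
B, merged: minute 5 to minute 35, minute 50 to minute 75, minute 115 to minute 135.
A ∪ B = minute 5 to minute 80, minute 85 to minute 100, minute 110 to minute 145.
Total: 75 minutes + 15 minutes + 35 minutes = 125 minutes.

125 minutes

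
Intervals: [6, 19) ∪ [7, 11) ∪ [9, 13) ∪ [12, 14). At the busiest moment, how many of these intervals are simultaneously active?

3

Sweep endpoints in order; track running count of active intervals.
Peak of 3 reached at 9.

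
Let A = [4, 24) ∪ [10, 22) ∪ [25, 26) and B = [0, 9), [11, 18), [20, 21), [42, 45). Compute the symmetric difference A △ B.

[0, 4) ∪ [9, 11) ∪ [18, 20) ∪ [21, 24) ∪ [25, 26) ∪ [42, 45)

A, merged: [4, 24), [25, 26).
Only in the first: [9, 11), [18, 20), [21, 24), [25, 26).
Only in the second: [0, 4), [42, 45).
Together these are the periods covered by exactly one.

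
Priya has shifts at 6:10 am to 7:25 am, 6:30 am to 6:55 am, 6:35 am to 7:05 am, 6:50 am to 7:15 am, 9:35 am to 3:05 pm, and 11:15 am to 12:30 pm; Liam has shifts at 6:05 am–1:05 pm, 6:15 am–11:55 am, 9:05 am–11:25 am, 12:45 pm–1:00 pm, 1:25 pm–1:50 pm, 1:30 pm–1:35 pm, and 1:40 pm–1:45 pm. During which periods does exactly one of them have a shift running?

6:05 am-6:10 am, 7:25 am-9:35 am, 1:05 pm-1:25 pm, 1:50 pm-3:05 pm

A, merged: 6:10 am-7:25 am, 9:35 am-3:05 pm.
B, merged: 6:05 am-1:05 pm, 1:25 pm-1:50 pm.
A \ B = 1:05 pm-1:25 pm, 1:50 pm-3:05 pm.
B \ A = 6:05 am-6:10 am, 7:25 am-9:35 am.
Union of the two gives the symmetric difference.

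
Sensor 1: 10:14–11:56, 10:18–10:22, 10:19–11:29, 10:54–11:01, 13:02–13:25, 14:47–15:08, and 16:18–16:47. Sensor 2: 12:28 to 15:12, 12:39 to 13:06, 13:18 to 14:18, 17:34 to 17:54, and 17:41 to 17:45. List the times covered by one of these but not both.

10:14-11:56, 12:28-13:02, 13:25-14:47, 15:08-15:12, 16:18-16:47, 17:34-17:54

Merge the first list: 10:14-11:56, 13:02-13:25, 14:47-15:08, 16:18-16:47.
Merge the second list: 12:28-15:12, 17:34-17:54.
A but not B: 10:14-11:56, 16:18-16:47.
B but not A: 12:28-13:02, 13:25-14:47, 15:08-15:12, 17:34-17:54.
Combining gives A △ B.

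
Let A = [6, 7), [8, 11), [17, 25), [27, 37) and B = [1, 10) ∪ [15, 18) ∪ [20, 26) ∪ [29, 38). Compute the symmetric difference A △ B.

[1, 6) ∪ [7, 8) ∪ [10, 11) ∪ [15, 17) ∪ [18, 20) ∪ [25, 26) ∪ [27, 29) ∪ [37, 38)

A \ B = [10, 11), [18, 20), [27, 29).
B \ A = [1, 6), [7, 8), [15, 17), [25, 26), [37, 38).
Union of the two gives the symmetric difference.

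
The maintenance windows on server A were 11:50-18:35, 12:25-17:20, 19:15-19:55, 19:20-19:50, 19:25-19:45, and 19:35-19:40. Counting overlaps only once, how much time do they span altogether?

7 h 25 min

Merged: 11:50–18:35, 19:15–19:55.
Lengths: 6 h 45 min + 40 min = 7 h 25 min.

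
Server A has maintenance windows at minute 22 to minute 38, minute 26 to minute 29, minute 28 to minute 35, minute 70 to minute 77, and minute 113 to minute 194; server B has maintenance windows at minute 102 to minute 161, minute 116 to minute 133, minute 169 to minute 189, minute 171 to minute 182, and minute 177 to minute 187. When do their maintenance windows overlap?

minute 113 to minute 161, minute 169 to minute 189

Merge the first list: minute 22 to minute 38, minute 70 to minute 77, minute 113 to minute 194.
Merge the second list: minute 102 to minute 161, minute 169 to minute 189.
minute 22 to minute 38: no overlap with the second set.
minute 70 to minute 77: no overlap with the second set.
minute 113 to minute 194 meets the second set on minute 113 to minute 161, minute 169 to minute 189.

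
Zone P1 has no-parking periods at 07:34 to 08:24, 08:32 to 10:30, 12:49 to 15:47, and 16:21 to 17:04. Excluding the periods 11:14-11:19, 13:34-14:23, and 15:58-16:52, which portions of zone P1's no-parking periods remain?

07:34-08:24: nothing removed.
08:32-10:30: nothing removed.
12:49-15:47 \ B = 12:49-13:34, 14:23-15:47.
16:21-17:04 \ B = 16:52-17:04.

07:34-08:24, 08:32-10:30, 12:49-13:34, 14:23-15:47, 16:52-17:04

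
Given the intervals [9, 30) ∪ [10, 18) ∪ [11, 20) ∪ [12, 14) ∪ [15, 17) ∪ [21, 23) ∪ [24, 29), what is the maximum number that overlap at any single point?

4

Sweep endpoints in order; track running count of active intervals.
Peak of 4 reached at 12.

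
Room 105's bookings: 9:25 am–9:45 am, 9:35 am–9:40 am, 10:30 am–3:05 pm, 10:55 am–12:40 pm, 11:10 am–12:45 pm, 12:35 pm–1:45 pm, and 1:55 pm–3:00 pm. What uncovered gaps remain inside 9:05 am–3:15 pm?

9:05 am–9:25 am, 9:45 am–10:30 am, 3:05 pm–3:15 pm

Covered (merged): 9:25 am–9:45 am, 10:30 am–3:05 pm.
Gaps within 9:05 am–3:15 pm: 9:05 am–9:25 am, 9:45 am–10:30 am, 3:05 pm–3:15 pm.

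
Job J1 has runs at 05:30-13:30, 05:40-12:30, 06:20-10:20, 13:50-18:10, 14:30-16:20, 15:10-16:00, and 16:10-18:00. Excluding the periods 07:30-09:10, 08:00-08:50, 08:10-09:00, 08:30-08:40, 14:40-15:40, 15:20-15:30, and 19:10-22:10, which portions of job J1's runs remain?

05:30-07:30, 09:10-13:30, 13:50-14:40, 15:40-18:10

A, merged: 05:30-13:30, 13:50-18:10.
B, merged: 07:30-09:10, 14:40-15:40, 19:10-22:10.
05:30-13:30 with B removed leaves 05:30-07:30, 09:10-13:30.
13:50-18:10 with B removed leaves 13:50-14:40, 15:40-18:10.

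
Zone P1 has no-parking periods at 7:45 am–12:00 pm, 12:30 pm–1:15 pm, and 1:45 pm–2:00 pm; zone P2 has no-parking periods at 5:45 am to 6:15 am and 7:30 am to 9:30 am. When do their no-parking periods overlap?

7:45 am–9:30 am

7:45 am–12:00 pm overlaps B on 7:45 am–9:30 am.
12:30 pm–1:15 pm falls entirely outside B.
1:45 pm–2:00 pm falls entirely outside B.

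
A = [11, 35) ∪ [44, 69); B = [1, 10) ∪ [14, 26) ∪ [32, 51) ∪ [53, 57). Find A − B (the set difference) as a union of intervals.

[11, 14) ∪ [26, 32) ∪ [51, 53) ∪ [57, 69)

[11, 35) minus B → [11, 14), [26, 32).
[44, 69) minus B → [51, 53), [57, 69).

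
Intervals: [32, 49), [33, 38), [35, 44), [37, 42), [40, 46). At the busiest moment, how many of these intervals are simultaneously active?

4

Walk the sorted start/end points keeping a running depth.
The depth first hits 4 at 37.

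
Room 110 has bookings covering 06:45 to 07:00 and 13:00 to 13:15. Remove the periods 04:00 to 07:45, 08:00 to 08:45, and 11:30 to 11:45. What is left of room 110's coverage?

13:00-13:15

06:45-07:00 lies entirely inside B → drops out.
13:00-13:15 is untouched.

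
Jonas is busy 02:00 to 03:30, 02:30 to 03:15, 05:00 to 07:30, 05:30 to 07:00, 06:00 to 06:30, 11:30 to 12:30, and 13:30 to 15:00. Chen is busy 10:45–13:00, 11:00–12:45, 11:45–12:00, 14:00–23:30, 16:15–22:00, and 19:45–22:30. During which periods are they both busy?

11:30–12:30, 14:00–15:00

A, merged: 02:00–03:30, 05:00–07:30, 11:30–12:30, 13:30–15:00.
B, merged: 10:45–13:00, 14:00–23:30.
02:00–03:30 falls entirely outside B.
05:00–07:30 falls entirely outside B.
11:30–12:30 overlaps B on 11:30–12:30.
13:30–15:00 overlaps B on 14:00–15:00.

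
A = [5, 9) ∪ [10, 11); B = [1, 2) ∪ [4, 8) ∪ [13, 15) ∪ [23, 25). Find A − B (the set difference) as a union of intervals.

[5, 9) minus B → [8, 9).
[10, 11): no B overlap → unchanged.

[8, 9) ∪ [10, 11)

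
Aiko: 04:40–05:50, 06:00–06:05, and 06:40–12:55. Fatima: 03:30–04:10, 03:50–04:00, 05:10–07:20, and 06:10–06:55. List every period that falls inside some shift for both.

05:10–05:50, 06:00–06:05, 06:40–07:20

Second set merges to 03:30–04:10, 05:10–07:20.
04:40–05:50 meets the second set on 05:10–05:50.
06:00–06:05 meets the second set on 06:00–06:05.
06:40–12:55 meets the second set on 06:40–07:20.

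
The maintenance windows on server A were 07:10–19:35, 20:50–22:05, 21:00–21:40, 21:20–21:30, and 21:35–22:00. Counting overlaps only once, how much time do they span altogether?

Merged: 07:10–19:35, 20:50–22:05.
Lengths: 12 h 25 min + 1 h 15 min = 13 h 40 min.

13 h 40 min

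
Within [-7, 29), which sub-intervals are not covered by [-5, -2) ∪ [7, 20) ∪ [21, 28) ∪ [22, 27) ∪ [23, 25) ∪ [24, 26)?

[-7, -5) ∪ [-2, 7) ∪ [20, 21) ∪ [28, 29)

After merging, the occupied span is [-5, -2), [7, 20), [21, 28).
Complement within [-7, 29): [-7, -5), [-2, 7), [20, 21), [28, 29).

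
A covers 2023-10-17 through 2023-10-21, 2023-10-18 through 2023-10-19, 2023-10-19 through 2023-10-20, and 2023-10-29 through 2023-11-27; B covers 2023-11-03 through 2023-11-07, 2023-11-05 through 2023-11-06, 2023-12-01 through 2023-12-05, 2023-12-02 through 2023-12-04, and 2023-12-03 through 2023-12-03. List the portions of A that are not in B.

First set merges to 2023-10-17 through 2023-10-21, 2023-10-29 through 2023-11-27.
Second set merges to 2023-11-03 through 2023-11-07, 2023-12-01 through 2023-12-05.
2023-10-17 through 2023-10-21 is untouched.
2023-10-29 through 2023-11-27 with B removed leaves 2023-10-29 through 2023-11-02, 2023-11-08 through 2023-11-27.

2023-10-17 through 2023-10-21, 2023-10-29 through 2023-11-02, 2023-11-08 through 2023-11-27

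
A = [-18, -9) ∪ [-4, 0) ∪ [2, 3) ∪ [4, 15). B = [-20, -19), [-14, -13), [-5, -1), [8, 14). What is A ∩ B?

[-18, -9) overlaps B on [-14, -13).
[-4, 0) overlaps B on [-4, -1).
[2, 3) falls entirely outside B.
[4, 15) overlaps B on [8, 14).

[-14, -13) ∪ [-4, -1) ∪ [8, 14)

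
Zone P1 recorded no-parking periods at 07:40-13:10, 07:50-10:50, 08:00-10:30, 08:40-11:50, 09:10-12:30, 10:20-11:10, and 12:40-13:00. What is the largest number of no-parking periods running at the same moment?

Sweep endpoints in order; track running count of active intervals.
Peak of 6 reached at 10:20.

6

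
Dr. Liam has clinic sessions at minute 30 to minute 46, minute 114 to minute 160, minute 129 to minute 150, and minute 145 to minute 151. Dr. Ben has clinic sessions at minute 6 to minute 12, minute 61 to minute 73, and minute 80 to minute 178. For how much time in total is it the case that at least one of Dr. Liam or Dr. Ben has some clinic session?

Merge the first list: minute 30 to minute 46, minute 114 to minute 160.
A ∪ B = minute 6 to minute 12, minute 30 to minute 46, minute 61 to minute 73, minute 80 to minute 178.
Total: 6 minutes + 16 minutes + 12 minutes + 98 minutes = 132 minutes.

132 minutes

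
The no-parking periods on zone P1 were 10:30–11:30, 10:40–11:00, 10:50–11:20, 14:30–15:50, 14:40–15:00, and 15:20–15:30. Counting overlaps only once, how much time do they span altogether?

2 h 20 min

Merged: 10:30–11:30, 14:30–15:50.
Lengths: 1 h + 1 h 20 min = 2 h 20 min.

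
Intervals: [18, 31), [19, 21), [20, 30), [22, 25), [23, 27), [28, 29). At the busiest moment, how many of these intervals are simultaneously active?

Walk the sorted start/end points keeping a running depth.
The depth first hits 4 at 23.

4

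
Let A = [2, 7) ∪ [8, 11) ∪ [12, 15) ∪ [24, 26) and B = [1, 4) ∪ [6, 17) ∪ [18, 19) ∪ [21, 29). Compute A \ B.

[4, 6)

[2, 7) \ B = [4, 6).
[8, 11): entirely removed.
[12, 15): entirely removed.
[24, 26): entirely removed.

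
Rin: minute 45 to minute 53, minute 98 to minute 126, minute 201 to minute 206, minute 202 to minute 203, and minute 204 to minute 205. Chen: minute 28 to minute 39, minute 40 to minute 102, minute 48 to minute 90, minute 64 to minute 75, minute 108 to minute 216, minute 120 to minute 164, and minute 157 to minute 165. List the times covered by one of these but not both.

minute 28 to minute 39, minute 40 to minute 45, minute 53 to minute 98, minute 102 to minute 108, minute 126 to minute 201, minute 206 to minute 216

Merge the first list: minute 45 to minute 53, minute 98 to minute 126, minute 201 to minute 206.
Merge the second list: minute 28 to minute 39, minute 40 to minute 102, minute 108 to minute 216.
A but not B: minute 102 to minute 108.
B but not A: minute 28 to minute 39, minute 40 to minute 45, minute 53 to minute 98, minute 126 to minute 201, minute 206 to minute 216.
Combining gives A △ B.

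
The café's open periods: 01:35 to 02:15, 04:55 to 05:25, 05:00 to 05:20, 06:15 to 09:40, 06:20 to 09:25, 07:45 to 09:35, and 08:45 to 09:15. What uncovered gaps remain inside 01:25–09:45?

01:25-01:35, 02:15-04:55, 05:25-06:15, 09:40-09:45

Covered (merged): 01:35-02:15, 04:55-05:25, 06:15-09:40.
Gaps within 01:25-09:45: 01:25-01:35, 02:15-04:55, 05:25-06:15, 09:40-09:45.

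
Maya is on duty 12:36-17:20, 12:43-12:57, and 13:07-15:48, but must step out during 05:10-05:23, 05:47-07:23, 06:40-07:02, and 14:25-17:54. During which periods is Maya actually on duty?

Merge the first list: 12:36-17:20.
Merge the second list: 05:10-05:23, 05:47-07:23, 14:25-17:54.
12:36-17:20 minus B → 12:36-14:25.

12:36-14:25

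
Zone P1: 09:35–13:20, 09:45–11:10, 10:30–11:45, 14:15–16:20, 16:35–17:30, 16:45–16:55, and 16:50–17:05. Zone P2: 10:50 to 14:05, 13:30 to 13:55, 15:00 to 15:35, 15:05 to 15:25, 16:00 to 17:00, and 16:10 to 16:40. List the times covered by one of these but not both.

First set merges to 09:35–13:20, 14:15–16:20, 16:35–17:30.
Second set merges to 10:50–14:05, 15:00–15:35, 16:00–17:00.
A but not B: 09:35–10:50, 14:15–15:00, 15:35–16:00, 17:00–17:30.
B but not A: 13:20–14:05, 16:20–16:35.
Combining gives A △ B.

09:35–10:50, 13:20–14:05, 14:15–15:00, 15:35–16:00, 16:20–16:35, 17:00–17:30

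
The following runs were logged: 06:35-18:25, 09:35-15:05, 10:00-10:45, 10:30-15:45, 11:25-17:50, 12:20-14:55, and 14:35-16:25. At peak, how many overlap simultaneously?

Sweep endpoints in order; track running count of active intervals.
Peak of 6 reached at 14:35.

6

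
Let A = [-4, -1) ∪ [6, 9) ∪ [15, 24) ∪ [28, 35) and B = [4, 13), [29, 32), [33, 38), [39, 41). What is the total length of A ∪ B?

A ∪ B = [-4, -1), [4, 13), [15, 24), [28, 38), [39, 41).
Total: 3 + 9 + 9 + 10 + 2 = 33.

33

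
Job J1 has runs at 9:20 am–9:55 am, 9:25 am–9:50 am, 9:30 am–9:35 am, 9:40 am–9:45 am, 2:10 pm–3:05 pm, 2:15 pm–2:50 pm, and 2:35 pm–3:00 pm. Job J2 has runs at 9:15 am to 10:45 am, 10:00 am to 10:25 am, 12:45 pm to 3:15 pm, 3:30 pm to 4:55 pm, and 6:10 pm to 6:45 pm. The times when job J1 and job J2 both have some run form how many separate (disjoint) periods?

Merge the first list: 9:20 am–9:55 am, 2:10 pm–3:05 pm.
Merge the second list: 9:15 am–10:45 am, 12:45 pm–3:15 pm, 3:30 pm–4:55 pm, 6:10 pm–6:45 pm.
A ∩ B = 9:20 am–9:55 am, 2:10 pm–3:05 pm.
That is 2 disjoint pieces.

2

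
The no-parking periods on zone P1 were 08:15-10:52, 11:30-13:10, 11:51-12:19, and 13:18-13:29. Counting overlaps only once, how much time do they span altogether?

Merged: 08:15–10:52, 11:30–13:10, 13:18–13:29.
Lengths: 2 h 37 min + 1 h 40 min + 11 min = 4 h 28 min.

4 h 28 min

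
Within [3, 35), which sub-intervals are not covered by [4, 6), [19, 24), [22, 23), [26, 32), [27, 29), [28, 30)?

After merging, the occupied span is [4, 6), [19, 24), [26, 32).
Complement within [3, 35): [3, 4), [6, 19), [24, 26), [32, 35).

[3, 4) ∪ [6, 19) ∪ [24, 26) ∪ [32, 35)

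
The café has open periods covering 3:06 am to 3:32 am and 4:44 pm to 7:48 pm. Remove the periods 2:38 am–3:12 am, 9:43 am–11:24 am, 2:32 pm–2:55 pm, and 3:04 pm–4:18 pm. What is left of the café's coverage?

3:06 am-3:32 am minus B → 3:12 am-3:32 am.
4:44 pm-7:48 pm: no B overlap → unchanged.

3:12 am-3:32 am, 4:44 pm-7:48 pm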